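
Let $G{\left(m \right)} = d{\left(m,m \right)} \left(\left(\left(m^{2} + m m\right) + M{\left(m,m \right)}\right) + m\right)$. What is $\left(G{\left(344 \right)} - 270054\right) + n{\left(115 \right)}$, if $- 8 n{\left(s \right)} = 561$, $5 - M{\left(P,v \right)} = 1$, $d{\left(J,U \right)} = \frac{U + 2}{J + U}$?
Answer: $- \frac{51918239}{344} \approx -1.5093 \cdot 10^{5}$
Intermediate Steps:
$d{\left(J,U \right)} = \frac{2 + U}{J + U}$
$M{\left(P,v \right)} = 4$ ($M{\left(P,v \right)} = 5 - 1 = 4$)
$n{\left(s \right)} = - \frac{561}{8}$ ($n{\left(s \right)} = \left(- \frac{1}{8}\right) 561 = - \frac{561}{8}$)
$G{\left(m \right)} = \frac{\left(2 + m\right) \left(4 + m + 2 m^{2}\right)}{2 m}$ ($G{\left(m \right)} = \frac{2 + m}{m + m} \left(\left(\left(m^{2} + m m\right) + 4\right) + m\right) = \frac{2 + m}{2 m} \left(\left(\left(m^{2} + m^{2}\right) + 4\right) + m\right) = \frac{1}{2 m} \left(2 + m\right) \left(\left(2 m^{2} + 4\right) + m\right) = \frac{2 + m}{2 m} \left(\left(4 + 2 m^{2}\right) + m\right) = \frac{2 + m}{2 m} \left(4 + m + 2 m^{2}\right) = \frac{\left(2 + m\right) \left(4 + m + 2 m^{2}\right)}{2 m}$)
$\left(G{\left(344 \right)} - 270054\right) + n{\left(115 \right)} = \left(\left(3 + 344^{2} + \frac{4}{344} + \frac{5}{2} \cdot 344\right) - 270054\right) - \frac{561}{8} = \left(\left(3 + 118336 + 4 \cdot \frac{1}{344} + 860\right) - 270054\right) - \frac{561}{8} = \left(\left(3 + 118336 + \frac{1}{86} + 860\right) - 270054\right) - \frac{561}{8} = \left(\frac{10251115}{86} - 270054\right) - \frac{561}{8} = - \frac{12973529}{86} - \frac{561}{8} = - \frac{51918239}{344}$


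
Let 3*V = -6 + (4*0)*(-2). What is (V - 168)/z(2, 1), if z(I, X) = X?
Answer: -170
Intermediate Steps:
V = -2 (V = (-6 + (4*0)*(-2))/3 = (-6 + 0*(-2))/3 = (-6 + 0)/3 = (⅓)*(-6) = -2)
(V - 168)/z(2, 1) = (-2 - 168)/1 = 1*(-170) = -170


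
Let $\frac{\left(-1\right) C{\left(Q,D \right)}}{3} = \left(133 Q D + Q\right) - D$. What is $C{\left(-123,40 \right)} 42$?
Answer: $82469898$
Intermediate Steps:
$C{\left(Q,D \right)} = - 3 Q + 3 D - 399 D Q$ ($C{\left(Q,D \right)} = - 3 \left(\left(133 Q D + Q\right) - D\right) = - 3 \left(\left(133 D Q + Q\right) - D\right) = - 3 \left(\left(Q + 133 D Q\right) - D\right) = - 3 \left(Q - D + 133 D Q\right) = - 3 Q + 3 D - 399 D Q$)
$C{\left(-123,40 \right)} 42 = \left(\left(-3\right) \left(-123\right) + 3 \cdot 40 - 15960 \left(-123\right)\right) 42 = \left(369 + 120 + 1963080\right) 42 = 1963569 \cdot 42 = 82469898$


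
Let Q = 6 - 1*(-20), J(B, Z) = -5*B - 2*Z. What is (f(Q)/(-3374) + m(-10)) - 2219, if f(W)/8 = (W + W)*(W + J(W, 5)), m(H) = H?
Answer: -3736611/1687 ≈ -2214.9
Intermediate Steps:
Q = 26 (Q = 6 + 20 = 26)
f(W) = 16*W*(-10 - 4*W) (f(W) = 8*((W + W)*(W + (-5*W - 2*5))) = 8*((2*W)*(W + (-5*W - 10))) = 8*((2*W)*(W + (-10 - 5*W))) = 8*((2*W)*(-10 - 4*W)) = 8*(2*W*(-10 - 4*W)) = 16*W*(-10 - 4*W))
(f(Q)/(-3374) + m(-10)) - 2219 = (-32*26*(5 + 2*26)/(-3374) - 10) - 2219 = (-32*26*(5 + 52)*(-1/3374) - 10) - 2219 = (-32*26*57*(-1/3374) - 10) - 2219 = (-47424*(-1/3374) - 10) - 2219 = (23712/1687 - 10) - 2219 = 6842/1687 - 2219 = -3736611/1687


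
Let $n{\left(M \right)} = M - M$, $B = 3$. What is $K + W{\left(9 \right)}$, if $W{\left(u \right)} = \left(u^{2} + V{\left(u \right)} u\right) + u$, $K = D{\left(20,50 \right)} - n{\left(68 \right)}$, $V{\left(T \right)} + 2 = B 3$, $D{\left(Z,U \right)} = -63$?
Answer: $90$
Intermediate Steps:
$n{\left(M \right)} = 0$
$V{\left(T \right)} = 7$ ($V{\left(T \right)} = -2 + 3 \cdot 3 = -2 + 9 = 7$)
$K = -63$ ($K = -63 - 0 = -63 + 0 = -63$)
$W{\left(u \right)} = u^{2} + 8 u$ ($W{\left(u \right)} = \left(u^{2} + 7 u\right) + u = u^{2} + 8 u$)
$K + W{\left(9 \right)} = -63 + 9 \left(8 + 9\right) = -63 + 9 \cdot 17 = -63 + 153 = 90$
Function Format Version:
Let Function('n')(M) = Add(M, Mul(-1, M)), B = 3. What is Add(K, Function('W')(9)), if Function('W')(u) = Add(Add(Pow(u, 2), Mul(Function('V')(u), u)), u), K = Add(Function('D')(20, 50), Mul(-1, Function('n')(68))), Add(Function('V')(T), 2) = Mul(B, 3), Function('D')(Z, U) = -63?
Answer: 90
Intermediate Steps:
Function('n')(M) = 0
Function('V')(T) = 7 (Function('V')(T) = Add(-2, Mul(3, 3)) = Add(-2, 9) = 7)
K = -63 (K = Add(-63, Mul(-1, 0)) = Add(-63, 0) = -63)
Function('W')(u) = Add(Pow(u, 2), Mul(8, u)) (Function('W')(u) = Add(Add(Pow(u, 2), Mul(7, u)), u) = Add(Pow(u, 2), Mul(8, u)))
Add(K, Function('W')(9)) = Add(-63, Mul(9, Add(8, 9))) = Add(-63, Mul(9, 17)) = Add(-63, 153) = 90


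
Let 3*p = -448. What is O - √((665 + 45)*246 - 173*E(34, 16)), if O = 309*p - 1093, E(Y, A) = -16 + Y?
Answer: -47237 - √171546 ≈ -47651.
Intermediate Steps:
p = -448/3 (p = (⅓)*(-448) = -448/3 ≈ -149.33)
O = -47237 (O = 309*(-448/3) - 1093 = -46144 - 1093 = -47237)
O - √((665 + 45)*246 - 173*E(34, 16)) = -47237 - √((665 + 45)*246 - 173*(-16 + 34)) = -47237 - √(710*246 - 173*18) = -47237 - √(174660 - 3114) = -47237 - √171546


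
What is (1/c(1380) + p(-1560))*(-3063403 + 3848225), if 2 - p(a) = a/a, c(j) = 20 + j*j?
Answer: 747315749031/952210 ≈ 7.8482e+5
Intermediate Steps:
c(j) = 20 + j²
p(a) = 1 (p(a) = 2 - a/a = 2 - 1*1 = 2 - 1 = 1)
(1/c(1380) + p(-1560))*(-3063403 + 3848225) = (1/(20 + 1380²) + 1)*(-3063403 + 3848225) = (1/(20 + 1904400) + 1)*784822 = (1/1904420 + 1)*784822 = (1904421/1904420)*784822 = 747315749031/952210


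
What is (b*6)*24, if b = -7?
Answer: -1008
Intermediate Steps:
(b*6)*24 = -7*6*24 = -42*24 = -1008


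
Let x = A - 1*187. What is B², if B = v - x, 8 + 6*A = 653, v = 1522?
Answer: 10259209/4 ≈ 2.5648e+6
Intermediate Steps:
A = 215/2 (A = -4/3 + (⅙)*653 = -4/3 + 653/6 = 215/2 ≈ 107.50)
x = -159/2 (x = 215/2 - 1*187 = 215/2 - 187 = -159/2 ≈ -79.500)
B = 3203/2 (B = 1522 - 1*(-159/2) = 1522 + 159/2 = 3203/2 ≈ 1601.5)
B² = (3203/2)² = 10259209/4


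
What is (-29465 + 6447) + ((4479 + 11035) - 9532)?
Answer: -17036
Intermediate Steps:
(-29465 + 6447) + ((4479 + 11035) - 9532) = -23018 + (15514 - 9532) = -23018 + 5982 = -17036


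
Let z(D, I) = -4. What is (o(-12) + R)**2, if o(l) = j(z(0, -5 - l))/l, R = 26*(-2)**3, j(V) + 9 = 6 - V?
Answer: 6235009/144 ≈ 43299.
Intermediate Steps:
j(V) = -3 - V (j(V) = -9 + (6 - V) = -3 - V)
R = -208 (R = 26*(-8) = -208)
o(l) = 1/l (o(l) = (-3 - 1*(-4))/l = (-3 + 4)/l = 1/l)
(o(-12) + R)**2 = (1/(-12) - 208)**2 = (-1/12 - 208)**2 = (-2497/12)**2 = 6235009/144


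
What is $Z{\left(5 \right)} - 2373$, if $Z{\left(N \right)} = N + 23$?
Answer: $-2345$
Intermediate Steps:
$Z{\left(N \right)} = 23 + N$
$Z{\left(5 \right)} - 2373 = \left(23 + 5\right) - 2373 = 28 - 2373 = -2345$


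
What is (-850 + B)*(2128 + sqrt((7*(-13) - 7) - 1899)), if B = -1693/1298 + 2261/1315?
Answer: -1542939402088/853435 - 1450131017*I*sqrt(1997)/1706870 ≈ -1.8079e+6 - 37966.0*I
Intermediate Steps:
B = 708483/1706870 (B = -1693*1/1298 + 2261*(1/1315) = -1693/1298 + 2261/1315 = 708483/1706870 ≈ 0.41508)
(-850 + B)*(2128 + sqrt((7*(-13) - 7) - 1899)) = (-850 + 708483/1706870)*(2128 + sqrt((7*(-13) - 7) - 1899)) = -1450131017*(2128 + sqrt((-91 - 7) - 1899))/1706870 = -1450131017*(2128 + sqrt(-98 - 1899))/1706870 = -1450131017*(2128 + sqrt(-1997))/1706870 = -1450131017*(2128 + I*sqrt(1997))/1706870 = -1542939402088/853435 - 1450131017*I*sqrt(1997)/1706870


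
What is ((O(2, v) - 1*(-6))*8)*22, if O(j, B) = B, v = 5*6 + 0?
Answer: 6336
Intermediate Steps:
v = 30 (v = 30 + 0 = 30)
((O(2, v) - 1*(-6))*8)*22 = ((30 - 1*(-6))*8)*22 = ((30 + 6)*8)*22 = (36*8)*22 = 288*22 = 6336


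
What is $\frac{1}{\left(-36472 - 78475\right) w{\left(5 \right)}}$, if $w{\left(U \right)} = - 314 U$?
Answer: $\frac{1}{180466790} \approx 5.5412 \cdot 10^{-9}$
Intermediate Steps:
$\frac{1}{\left(-36472 - 78475\right) w{\left(5 \right)}} = \frac{1}{\left(-36472 - 78475\right) \left(\left(-314\right) 5\right)} = \frac{1}{\left(-114947\right) \left(-1570\right)} = \left(- \frac{1}{114947}\right) \left(- \frac{1}{1570}\right) = \frac{1}{180466790}$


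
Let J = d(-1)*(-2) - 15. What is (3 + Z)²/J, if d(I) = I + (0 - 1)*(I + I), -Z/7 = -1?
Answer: -100/17 ≈ -5.8824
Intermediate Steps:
Z = 7 (Z = -7*(-1) = 7)
d(I) = -I (d(I) = I - 2*I = -I)
J = -17 (J = -1*(-1)*(-2) - 15 = 1*(-2) - 15 = -2 - 15 = -17)
(3 + Z)²/J = (3 + 7)²/(-17) = 10²*(-1/17) = 100*(-1/17) = -100/17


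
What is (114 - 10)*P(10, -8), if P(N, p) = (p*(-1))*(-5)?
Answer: -4160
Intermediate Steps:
P(N, p) = 5*p (P(N, p) = -p*(-5) = 5*p)
(114 - 10)*P(10, -8) = (114 - 10)*(5*(-8)) = 104*(-40) = -4160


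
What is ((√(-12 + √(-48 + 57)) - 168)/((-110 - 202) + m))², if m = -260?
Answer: 2565/29744 - 63*I/20449 ≈ 0.086236 - 0.0030808*I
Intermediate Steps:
((√(-12 + √(-48 + 57)) - 168)/((-110 - 202) + m))² = ((√(-12 + √(-48 + 57)) - 168)/((-110 - 202) - 260))² = ((√(-12 + √9) - 168)/(-312 - 260))² = ((√(-12 + 3) - 168)/(-572))² = ((√(-9) - 168)*(-1/572))² = ((3*I - 168)*(-1/572))² = ((-168 + 3*I)*(-1/572))² = (42/143 - 3*I/572)²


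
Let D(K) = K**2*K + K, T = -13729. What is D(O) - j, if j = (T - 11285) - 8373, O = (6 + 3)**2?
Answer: 564909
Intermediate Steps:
O = 81 (O = 9**2 = 81)
j = -33387 (j = (-13729 - 11285) - 8373 = -25014 - 8373 = -33387)
D(K) = K + K**3 (D(K) = K**3 + K = K + K**3)
D(O) - j = (81 + 81**3) - 1*(-33387) = (81 + 531441) + 33387 = 531522 + 33387 = 564909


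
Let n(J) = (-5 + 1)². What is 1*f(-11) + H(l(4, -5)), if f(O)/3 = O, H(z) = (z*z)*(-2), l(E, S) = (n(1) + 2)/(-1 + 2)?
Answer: -681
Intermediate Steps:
n(J) = 16 (n(J) = (-4)² = 16)
l(E, S) = 18 (l(E, S) = (16 + 2)/(-1 + 2) = 18/1 = 18*1 = 18)
H(z) = -2*z² (H(z) = z²*(-2) = -2*z²)
f(O) = 3*O
1*f(-11) + H(l(4, -5)) = 1*(3*(-11)) - 2*18² = 1*(-33) - 2*324 = -33 - 648 = -681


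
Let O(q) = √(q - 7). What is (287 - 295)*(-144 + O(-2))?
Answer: 1152 - 24*I ≈ 1152.0 - 24.0*I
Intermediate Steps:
O(q) = √(-7 + q)
(287 - 295)*(-144 + O(-2)) = (287 - 295)*(-144 + √(-7 - 2)) = -8*(-144 + √(-9)) = -8*(-144 + 3*I) = 1152 - 24*I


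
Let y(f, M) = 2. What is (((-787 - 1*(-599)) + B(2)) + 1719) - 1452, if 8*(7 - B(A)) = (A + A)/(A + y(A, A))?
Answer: 687/8 ≈ 85.875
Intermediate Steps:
B(A) = 7 - A/(4*(2 + A)) (B(A) = 7 - (A + A)/(8*(A + 2)) = 7 - 2*A/(8*(2 + A)) = 7 - A/(4*(2 + A)))
(((-787 - 1*(-599)) + B(2)) + 1719) - 1452 = (((-787 - 1*(-599)) + (56 + 27*2)/(4*(2 + 2))) + 1719) - 1452 = (((-787 + 599) + (1/4)*(56 + 54)/4) + 1719) - 1452 = ((-188 + (1/4)*(1/4)*110) + 1719) - 1452 = ((-188 + 55/8) + 1719) - 1452 = (-1449/8 + 1719) - 1452 = 12303/8 - 1452 = 687/8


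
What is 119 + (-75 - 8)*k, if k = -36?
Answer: 3107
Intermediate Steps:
119 + (-75 - 8)*k = 119 + (-75 - 8)*(-36) = 119 - 83*(-36) = 119 + 2988 = 3107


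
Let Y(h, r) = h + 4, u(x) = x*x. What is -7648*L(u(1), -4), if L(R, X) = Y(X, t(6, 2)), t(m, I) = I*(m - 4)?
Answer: 0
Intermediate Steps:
u(x) = x²
t(m, I) = I*(-4 + m)
Y(h, r) = 4 + h
L(R, X) = 4 + X
-7648*L(u(1), -4) = -7648*(4 - 4) = -7648*0 = 0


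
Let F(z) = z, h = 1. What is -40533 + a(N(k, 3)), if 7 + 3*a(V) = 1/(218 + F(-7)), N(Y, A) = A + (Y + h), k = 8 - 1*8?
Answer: -8552955/211 ≈ -40535.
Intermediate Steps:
k = 0 (k = 8 - 8 = 0)
N(Y, A) = 1 + A + Y (N(Y, A) = A + (Y + 1) = A + (1 + Y) = 1 + A + Y)
a(V) = -492/211 (a(V) = -7/3 + 1/(3*(218 - 7)) = -7/3 + (⅓)/211 = -7/3 + (⅓)*(1/211) = -7/3 + 1/633 = -492/211)
-40533 + a(N(k, 3)) = -40533 - 492/211 = -8552955/211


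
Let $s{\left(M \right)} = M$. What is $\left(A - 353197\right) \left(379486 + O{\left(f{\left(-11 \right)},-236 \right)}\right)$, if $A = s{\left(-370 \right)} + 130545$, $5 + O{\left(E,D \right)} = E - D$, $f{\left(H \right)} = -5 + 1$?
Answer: $-84684352686$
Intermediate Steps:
$f{\left(H \right)} = -4$
$O{\left(E,D \right)} = -5 + E - D$ ($O{\left(E,D \right)} = -5 - \left(D - E\right) = -5 + E - D$)
$A = 130175$ ($A = -370 + 130545 = 130175$)
$\left(A - 353197\right) \left(379486 + O{\left(f{\left(-11 \right)},-236 \right)}\right) = \left(130175 - 353197\right) \left(379486 - -227\right) = - 223022 \left(379486 - -227\right) = - 223022 \left(379486 + 227\right) = \left(-223022\right) 379713 = -84684352686$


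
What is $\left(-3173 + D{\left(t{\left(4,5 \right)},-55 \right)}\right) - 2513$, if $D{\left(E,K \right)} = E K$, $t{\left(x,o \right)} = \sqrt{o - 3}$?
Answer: $-5686 - 55 \sqrt{2} \approx -5763.8$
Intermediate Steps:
$t{\left(x,o \right)} = \sqrt{-3 + o}$
$\left(-3173 + D{\left(t{\left(4,5 \right)},-55 \right)}\right) - 2513 = \left(-3173 + \sqrt{-3 + 5} \left(-55\right)\right) - 2513 = \left(-3173 + \sqrt{2} \left(-55\right)\right) - 2513 = \left(-3173 - 55 \sqrt{2}\right) - 2513 = -5686 - 55 \sqrt{2}$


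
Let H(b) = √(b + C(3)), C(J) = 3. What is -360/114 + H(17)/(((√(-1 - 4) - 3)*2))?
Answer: (-180*I + √5*(-60 - 19*I))/(19*(√5 + 3*I)) ≈ -3.6371 - 0.35714*I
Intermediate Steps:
H(b) = √(3 + b) (H(b) = √(b + 3) = √(3 + b))
-360/114 + H(17)/(((√(-1 - 4) - 3)*2)) = -360/114 + √(3 + 17)/(((√(-1 - 4) - 3)*2)) = -360*1/114 + √20/(((√(-5) - 3)*2)) = -60/19 + (2*√5)/(((I*√5 - 3)*2)) = -60/19 + (2*√5)/(((-3 + I*√5)*2)) = -60/19 + (2*√5)/(-6 + 2*I*√5) = -60/19 + 2*√5/(-6 + 2*I*√5)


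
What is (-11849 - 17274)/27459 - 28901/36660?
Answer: -620413913/335548980 ≈ -1.8490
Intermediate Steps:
(-11849 - 17274)/27459 - 28901/36660 = -29123*1/27459 - 28901*1/36660 = -29123/27459 - 28901/36660 = -620413913/335548980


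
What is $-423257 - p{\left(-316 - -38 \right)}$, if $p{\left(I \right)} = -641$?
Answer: $-422616$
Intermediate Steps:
$-423257 - p{\left(-316 - -38 \right)} = -423257 - -641 = -423257 + 641 = -422616$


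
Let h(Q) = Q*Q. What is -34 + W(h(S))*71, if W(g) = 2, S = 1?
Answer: 108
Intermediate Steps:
h(Q) = Q²
-34 + W(h(S))*71 = -34 + 2*71 = -34 + 142 = 108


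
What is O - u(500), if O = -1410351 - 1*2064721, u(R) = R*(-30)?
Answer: -3460072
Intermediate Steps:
u(R) = -30*R
O = -3475072 (O = -1410351 - 2064721 = -3475072)
O - u(500) = -3475072 - (-30)*500 = -3475072 - 1*(-15000) = -3475072 + 15000 = -3460072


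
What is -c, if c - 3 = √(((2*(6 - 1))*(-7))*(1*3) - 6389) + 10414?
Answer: -10417 - I*√6599 ≈ -10417.0 - 81.234*I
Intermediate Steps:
c = 10417 + I*√6599 (c = 3 + (√(((2*(6 - 1))*(-7))*(1*3) - 6389) + 10414) = 3 + (√(((2*5)*(-7))*3 - 6389) + 10414) = 3 + (√((10*(-7))*3 - 6389) + 10414) = 3 + (√(-70*3 - 6389) + 10414) = 3 + (√(-210 - 6389) + 10414) = 3 + (√(-6599) + 10414) = 3 + (I*√6599 + 10414) = 3 + (10414 + I*√6599) = 10417 + I*√6599 ≈ 10417.0 + 81.234*I)
-c = -(10417 + I*√6599) = -10417 - I*√6599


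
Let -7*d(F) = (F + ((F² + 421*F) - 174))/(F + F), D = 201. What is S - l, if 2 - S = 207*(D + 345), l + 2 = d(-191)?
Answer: -302165837/2674 ≈ -1.1300e+5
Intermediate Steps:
d(F) = -(-174 + F² + 422*F)/(14*F) (d(F) = -(F + ((F² + 421*F) - 174))/(7*(F + F)) = -(F + (-174 + F² + 421*F))/(7*(2*F)) = -(-174 + F² + 422*F)*1/(2*F)/7 = -(-174 + F² + 422*F)/(14*F))
l = -49643/2674 (l = -2 + (1/14)*(174 - 1*(-191)*(422 - 191))/(-191) = -2 + (1/14)*(-1/191)*(174 - 1*(-191)*231) = -2 + (1/14)*(-1/191)*(174 + 44121) = -2 + (1/14)*(-1/191)*44295 = -2 - 44295/2674 = -49643/2674 ≈ -18.565)
S = -113020 (S = 2 - 207*(201 + 345) = 2 - 207*546 = 2 - 1*113022 = 2 - 113022 = -113020)
S - l = -113020 - 1*(-49643/2674) = -113020 + 49643/2674 = -302165837/2674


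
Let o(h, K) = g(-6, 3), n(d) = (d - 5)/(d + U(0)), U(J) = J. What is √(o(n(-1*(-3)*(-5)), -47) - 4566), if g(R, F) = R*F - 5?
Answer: I*√4589 ≈ 67.742*I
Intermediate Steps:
n(d) = (-5 + d)/d (n(d) = (d - 5)/(d + 0) = (-5 + d)/d)
g(R, F) = -5 + F*R (g(R, F) = F*R - 5 = -5 + F*R)
o(h, K) = -23 (o(h, K) = -5 + 3*(-6) = -5 - 18 = -23)
√(o(n(-1*(-3)*(-5)), -47) - 4566) = √(-23 - 4566) = √(-4589) = I*√4589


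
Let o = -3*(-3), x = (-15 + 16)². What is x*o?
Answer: 9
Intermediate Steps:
x = 1 (x = 1² = 1)
o = 9
x*o = 1*9 = 9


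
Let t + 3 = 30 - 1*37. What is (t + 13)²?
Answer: 9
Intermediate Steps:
t = -10 (t = -3 + (30 - 1*37) = -3 + (30 - 37) = -3 - 7 = -10)
(t + 13)² = (-10 + 13)² = 3² = 9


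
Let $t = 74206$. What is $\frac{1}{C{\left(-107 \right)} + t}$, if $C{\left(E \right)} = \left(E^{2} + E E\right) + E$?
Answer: $\frac{1}{96997} \approx 1.031 \cdot 10^{-5}$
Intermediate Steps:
$C{\left(E \right)} = E + 2 E^{2}$ ($C{\left(E \right)} = \left(E^{2} + E^{2}\right) + E = 2 E^{2} + E = E + 2 E^{2}$)
$\frac{1}{C{\left(-107 \right)} + t} = \frac{1}{- 107 \left(1 + 2 \left(-107\right)\right) + 74206} = \frac{1}{- 107 \left(1 - 214\right) + 74206} = \frac{1}{\left(-107\right) \left(-213\right) + 74206} = \frac{1}{22791 + 74206} = \frac{1}{96997}$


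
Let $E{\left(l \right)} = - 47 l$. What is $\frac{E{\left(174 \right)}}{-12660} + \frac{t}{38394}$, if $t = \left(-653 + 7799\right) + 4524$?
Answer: $\frac{12825787}{13501890} \approx 0.94993$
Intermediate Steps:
$t = 11670$ ($t = 7146 + 4524 = 11670$)
$\frac{E{\left(174 \right)}}{-12660} + \frac{t}{38394} = \frac{\left(-47\right) 174}{-12660} + \frac{11670}{38394} = \left(-8178\right) \left(- \frac{1}{12660}\right) + 11670 \cdot \frac{1}{38394} = \frac{1363}{2110} + \frac{1945}{6399} = \frac{12825787}{13501890}$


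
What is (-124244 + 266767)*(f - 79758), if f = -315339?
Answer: -56310409731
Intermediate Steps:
(-124244 + 266767)*(f - 79758) = (-124244 + 266767)*(-315339 - 79758) = 142523*(-395097) = -56310409731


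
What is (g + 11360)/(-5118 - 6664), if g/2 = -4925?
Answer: -755/5891 ≈ -0.12816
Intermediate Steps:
g = -9850 (g = 2*(-4925) = -9850)
(g + 11360)/(-5118 - 6664) = (-9850 + 11360)/(-5118 - 6664) = 1510/(-11782) = 1510*(-1/11782) = -755/5891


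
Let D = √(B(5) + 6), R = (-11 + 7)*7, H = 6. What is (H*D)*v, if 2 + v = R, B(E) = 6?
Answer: -360*√3 ≈ -623.54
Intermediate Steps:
R = -28 (R = -4*7 = -28)
D = 2*√3 (D = √(6 + 6) = √12 = 2*√3 ≈ 3.4641)
v = -30 (v = -2 - 28 = -30)
(H*D)*v = (6*(2*√3))*(-30) = (12*√3)*(-30) = -360*√3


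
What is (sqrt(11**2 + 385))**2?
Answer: 506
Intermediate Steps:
(sqrt(11**2 + 385))**2 = (sqrt(121 + 385))**2 = (sqrt(506))**2 = 506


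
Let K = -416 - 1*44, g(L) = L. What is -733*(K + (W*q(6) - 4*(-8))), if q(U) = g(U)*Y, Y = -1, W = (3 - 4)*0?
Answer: 313724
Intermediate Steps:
W = 0 (W = -1*0 = 0)
K = -460 (K = -416 - 44 = -460)
q(U) = -U (q(U) = U*(-1) = -U)
-733*(K + (W*q(6) - 4*(-8))) = -733*(-460 + (0*(-1*6) - 4*(-8))) = -733*(-460 + (0*(-6) + 32)) = -733*(-460 + (0 + 32)) = -733*(-460 + 32) = -733*(-428) = 313724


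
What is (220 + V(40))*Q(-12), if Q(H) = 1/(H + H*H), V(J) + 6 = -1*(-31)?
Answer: 245/132 ≈ 1.8561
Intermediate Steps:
V(J) = 25 (V(J) = -6 - 1*(-31) = -6 + 31 = 25)
Q(H) = 1/(H + H**2)
(220 + V(40))*Q(-12) = (220 + 25)*(1/((-12)*(1 - 12))) = 245*(-1/12/(-11)) = 245*(-1/12*(-1/11)) = 245*(1/132) = 245/132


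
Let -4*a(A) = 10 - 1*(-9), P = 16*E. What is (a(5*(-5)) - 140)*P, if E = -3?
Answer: 6948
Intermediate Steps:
P = -48 (P = 16*(-3) = -48)
a(A) = -19/4 (a(A) = -(10 - 1*(-9))/4 = -(10 + 9)/4 = -¼*19 = -19/4)
(a(5*(-5)) - 140)*P = (-19/4 - 140)*(-48) = -579/4*(-48) = 6948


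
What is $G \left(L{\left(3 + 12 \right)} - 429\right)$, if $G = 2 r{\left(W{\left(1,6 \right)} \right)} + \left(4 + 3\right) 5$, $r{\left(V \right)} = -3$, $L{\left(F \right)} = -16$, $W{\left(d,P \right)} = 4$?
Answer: $-12905$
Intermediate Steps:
$G = 29$ ($G = 2 \left(-3\right) + \left(4 + 3\right) 5 = -6 + 7 \cdot 5 = -6 + 35 = 29$)
$G \left(L{\left(3 + 12 \right)} - 429\right) = 29 \left(-16 - 429\right) = 29 \left(-445\right) = -12905$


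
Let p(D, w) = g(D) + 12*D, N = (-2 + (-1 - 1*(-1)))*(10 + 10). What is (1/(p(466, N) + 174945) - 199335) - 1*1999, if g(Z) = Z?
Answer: -36442058001/181003 ≈ -2.0133e+5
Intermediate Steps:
N = -40 (N = (-2 + (-1 + 1))*20 = (-2 + 0)*20 = -2*20 = -40)
p(D, w) = 13*D (p(D, w) = D + 12*D = 13*D)
(1/(p(466, N) + 174945) - 199335) - 1*1999 = (1/(13*466 + 174945) - 199335) - 1*1999 = (1/(6058 + 174945) - 199335) - 1999 = (1/181003 - 199335) - 1999 = -36080233004/181003 - 1999 = -36442058001/181003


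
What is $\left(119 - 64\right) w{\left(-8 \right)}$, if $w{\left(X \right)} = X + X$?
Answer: $-880$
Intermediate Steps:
$w{\left(X \right)} = 2 X$
$\left(119 - 64\right) w{\left(-8 \right)} = \left(119 - 64\right) 2 \left(-8\right) = 55 \left(-16\right) = -880$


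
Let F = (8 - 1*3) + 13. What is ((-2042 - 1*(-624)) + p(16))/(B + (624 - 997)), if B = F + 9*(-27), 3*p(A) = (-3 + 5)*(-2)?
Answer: 2129/897 ≈ 2.3735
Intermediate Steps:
F = 18 (F = (8 - 3) + 13 = 5 + 13 = 18)
p(A) = -4/3 (p(A) = ((-3 + 5)*(-2))/3 = (2*(-2))/3 = (⅓)*(-4) = -4/3)
B = -225 (B = 18 + 9*(-27) = 18 - 243 = -225)
((-2042 - 1*(-624)) + p(16))/(B + (624 - 997)) = ((-2042 - 1*(-624)) - 4/3)/(-225 + (624 - 997)) = ((-2042 + 624) - 4/3)/(-225 - 373) = (-1418 - 4/3)/(-598) = -4258/3*(-1/598) = 2129/897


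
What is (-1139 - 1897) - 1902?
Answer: -4938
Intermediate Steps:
(-1139 - 1897) - 1902 = -3036 - 1902 = -4938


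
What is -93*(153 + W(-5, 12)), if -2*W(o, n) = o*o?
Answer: -26133/2 ≈ -13067.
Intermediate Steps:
W(o, n) = -o**2/2 (W(o, n) = -o*o/2 = -o**2/2)
-93*(153 + W(-5, 12)) = -93*(153 - 1/2*(-5)**2) = -93*(153 - 1/2*25) = -93*(153 - 25/2) = -93*281/2 = -26133/2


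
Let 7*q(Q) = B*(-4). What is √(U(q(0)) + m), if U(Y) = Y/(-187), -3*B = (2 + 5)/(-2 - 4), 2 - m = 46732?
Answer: 2*I*√3676727989/561 ≈ 216.17*I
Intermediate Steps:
m = -46730 (m = 2 - 1*46732 = 2 - 46732 = -46730)
B = 7/18 (B = -(2 + 5)/(3*(-2 - 4)) = -7/(3*(-6)) = -7*(-1)/(3*6) = -⅓*(-7/6) = 7/18 ≈ 0.38889)
q(Q) = -2/9 (q(Q) = ((7/18)*(-4))/7 = (⅐)*(-14/9) = -2/9)
U(Y) = -Y/187 (U(Y) = Y*(-1/187) = -Y/187)
√(U(q(0)) + m) = √(-1/187*(-2/9) - 46730) = √(2/1683 - 46730) = √(-78646588/1683) = 2*I*√3676727989/561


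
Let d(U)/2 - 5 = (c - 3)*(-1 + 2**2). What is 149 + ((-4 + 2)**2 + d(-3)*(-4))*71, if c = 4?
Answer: -4111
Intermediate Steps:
d(U) = 16 (d(U) = 10 + 2*((4 - 3)*(-1 + 2**2)) = 10 + 2*(1*(-1 + 4)) = 10 + 2*(1*3) = 10 + 2*3 = 10 + 6 = 16)
149 + ((-4 + 2)**2 + d(-3)*(-4))*71 = 149 + ((-4 + 2)**2 + 16*(-4))*71 = 149 + ((-2)**2 - 64)*71 = 149 + (4 - 64)*71 = 149 - 60*71 = 149 - 4260 = -4111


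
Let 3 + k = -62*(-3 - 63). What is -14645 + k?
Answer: -10556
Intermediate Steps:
k = 4089 (k = -3 - 62*(-3 - 63) = -3 - 62*(-66) = -3 + 4092 = 4089)
-14645 + k = -14645 + 4089 = -10556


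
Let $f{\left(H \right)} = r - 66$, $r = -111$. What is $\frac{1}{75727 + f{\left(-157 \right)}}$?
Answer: $\frac{1}{75550} \approx 1.3236 \cdot 10^{-5}$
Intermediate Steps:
$f{\left(H \right)} = -177$ ($f{\left(H \right)} = -111 - 66 = -177$)
$\frac{1}{75727 + f{\left(-157 \right)}} = \frac{1}{75727 - 177} = \frac{1}{75550}$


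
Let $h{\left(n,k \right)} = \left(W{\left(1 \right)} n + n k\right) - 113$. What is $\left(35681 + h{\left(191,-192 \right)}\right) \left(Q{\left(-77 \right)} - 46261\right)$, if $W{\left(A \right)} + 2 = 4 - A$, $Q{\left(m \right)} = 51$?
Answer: $42189730$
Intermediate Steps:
$W{\left(A \right)} = 2 - A$ ($W{\left(A \right)} = -2 - \left(-4 + A\right) = 2 - A$)
$h{\left(n,k \right)} = -113 + n + k n$ ($h{\left(n,k \right)} = \left(\left(2 - 1\right) n + n k\right) - 113 = \left(\left(2 - 1\right) n + k n\right) - 113 = \left(1 n + k n\right) - 113 = \left(n + k n\right) - 113 = -113 + n + k n$)
$\left(35681 + h{\left(191,-192 \right)}\right) \left(Q{\left(-77 \right)} - 46261\right) = \left(35681 - 36594\right) \left(51 - 46261\right) = \left(35681 - 36594\right) \left(-46210\right) = \left(-913\right) \left(-46210\right) = 42189730$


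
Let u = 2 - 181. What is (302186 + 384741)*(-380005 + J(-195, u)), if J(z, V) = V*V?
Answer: -239025866628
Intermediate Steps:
u = -179
J(z, V) = V²
(302186 + 384741)*(-380005 + J(-195, u)) = (302186 + 384741)*(-380005 + (-179)²) = 686927*(-380005 + 32041) = 686927*(-347964) = -239025866628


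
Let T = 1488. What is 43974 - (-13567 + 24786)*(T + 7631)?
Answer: -102262087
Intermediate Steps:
43974 - (-13567 + 24786)*(T + 7631) = 43974 - (-13567 + 24786)*(1488 + 7631) = 43974 - 11219*9119 = 43974 - 1*102306061 = 43974 - 102306061 = -102262087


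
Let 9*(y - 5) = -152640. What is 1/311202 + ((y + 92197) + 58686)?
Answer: 41678661457/311202 ≈ 1.3393e+5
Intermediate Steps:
y = -16955 (y = 5 + (1/9)*(-152640) = 5 - 16960 = -16955)
1/311202 + ((y + 92197) + 58686) = 1/311202 + ((-16955 + 92197) + 58686) = 1/311202 + (75242 + 58686) = 1/311202 + 133928 = 41678661457/311202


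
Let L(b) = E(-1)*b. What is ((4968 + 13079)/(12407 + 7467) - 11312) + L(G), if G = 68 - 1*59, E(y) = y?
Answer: -224975507/19874 ≈ -11320.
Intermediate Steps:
G = 9 (G = 68 - 59 = 9)
L(b) = -b
((4968 + 13079)/(12407 + 7467) - 11312) + L(G) = ((4968 + 13079)/(12407 + 7467) - 11312) - 1*9 = (18047/19874 - 11312) - 9 = -224796641/19874 - 9 = -224975507/19874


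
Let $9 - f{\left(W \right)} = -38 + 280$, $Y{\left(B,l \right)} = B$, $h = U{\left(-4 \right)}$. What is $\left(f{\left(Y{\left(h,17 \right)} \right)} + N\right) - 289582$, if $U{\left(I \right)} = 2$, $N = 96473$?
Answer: $-193342$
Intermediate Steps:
$h = 2$
$f{\left(W \right)} = -233$ ($f{\left(W \right)} = 9 - \left(-38 + 280\right) = 9 - 242 = -233$)
$\left(f{\left(Y{\left(h,17 \right)} \right)} + N\right) - 289582 = \left(-233 + 96473\right) - 289582 = 96240 - 289582 = -193342$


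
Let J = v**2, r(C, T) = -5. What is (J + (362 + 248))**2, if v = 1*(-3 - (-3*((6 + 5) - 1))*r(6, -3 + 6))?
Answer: 576912361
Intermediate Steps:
v = -153 (v = 1*(-3 - (-3*((6 + 5) - 1))*(-5)) = 1*(-3 - (-3*(11 - 1))*(-5)) = 1*(-3 - (-3*10)*(-5)) = 1*(-3 - (-30)*(-5)) = 1*(-3 - 1*150) = 1*(-3 - 150) = 1*(-153) = -153)
J = 23409 (J = (-153)**2 = 23409)
(J + (362 + 248))**2 = (23409 + (362 + 248))**2 = (23409 + 610)**2 = 24019**2 = 576912361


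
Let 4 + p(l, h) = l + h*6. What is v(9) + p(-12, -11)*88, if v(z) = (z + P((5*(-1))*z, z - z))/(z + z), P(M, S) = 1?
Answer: -64939/9 ≈ -7215.4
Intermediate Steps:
v(z) = (1 + z)/(2*z) (v(z) = (z + 1)/(z + z) = (1 + z)/((2*z)) = (1 + z)*(1/(2*z)) = (1 + z)/(2*z))
p(l, h) = -4 + l + 6*h (p(l, h) = -4 + (l + h*6) = -4 + (l + 6*h) = -4 + l + 6*h)
v(9) + p(-12, -11)*88 = (1/2)*(1 + 9)/9 + (-4 - 12 + 6*(-11))*88 = (1/2)*(1/9)*10 + (-4 - 12 - 66)*88 = 5/9 - 82*88 = 5/9 - 7216 = -64939/9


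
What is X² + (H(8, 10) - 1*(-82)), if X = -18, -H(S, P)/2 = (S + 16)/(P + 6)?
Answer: 403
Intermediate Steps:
H(S, P) = -2*(16 + S)/(6 + P) (H(S, P) = -2*(S + 16)/(P + 6) = -2*(16 + S)/(6 + P))
X² + (H(8, 10) - 1*(-82)) = (-18)² + (2*(-16 - 1*8)/(6 + 10) - 1*(-82)) = 324 + (2*(-16 - 8)/16 + 82) = 324 + (2*(1/16)*(-24) + 82) = 324 + (-3 + 82) = 324 + 79 = 403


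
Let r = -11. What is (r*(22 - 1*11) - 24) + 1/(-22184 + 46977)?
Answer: -3594984/24793 ≈ -145.00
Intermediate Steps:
(r*(22 - 1*11) - 24) + 1/(-22184 + 46977) = (-11*(22 - 1*11) - 24) + 1/(-22184 + 46977) = (-11*(22 - 11) - 24) + 1/24793 = (-11*11 - 24) + 1/24793 = (-121 - 24) + 1/24793 = -145 + 1/24793 = -3594984/24793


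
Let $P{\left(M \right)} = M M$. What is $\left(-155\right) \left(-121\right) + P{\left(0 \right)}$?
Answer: $18755$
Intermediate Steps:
$P{\left(M \right)} = M^{2}$
$\left(-155\right) \left(-121\right) + P{\left(0 \right)} = \left(-155\right) \left(-121\right) + 0^{2} = 18755 + 0 = 18755$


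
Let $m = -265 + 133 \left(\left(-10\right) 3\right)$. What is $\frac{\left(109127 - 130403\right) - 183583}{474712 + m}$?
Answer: $- \frac{204859}{470457} \approx -0.43545$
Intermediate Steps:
$m = -4255$ ($m = -265 + 133 \left(-30\right) = -265 - 3990 = -4255$)
$\frac{\left(109127 - 130403\right) - 183583}{474712 + m} = \frac{\left(109127 - 130403\right) - 183583}{474712 - 4255} = \frac{\left(109127 - 130403\right) - 183583}{470457} = \left(-21276 - 183583\right) \frac{1}{470457} = \left(-204859\right) \frac{1}{470457} = - \frac{204859}{470457}$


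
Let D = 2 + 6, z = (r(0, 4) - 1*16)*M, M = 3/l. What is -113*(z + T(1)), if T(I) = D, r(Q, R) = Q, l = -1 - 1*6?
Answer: -11752/7 ≈ -1678.9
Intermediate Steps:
l = -7 (l = -1 - 6 = -7)
M = -3/7 (M = 3/(-7) = 3*(-⅐) = -3/7 ≈ -0.42857)
z = 48/7 (z = (0 - 1*16)*(-3/7) = (0 - 16)*(-3/7) = -16*(-3/7) = 48/7 ≈ 6.8571)
D = 8
T(I) = 8
-113*(z + T(1)) = -113*(48/7 + 8) = -113*104/7 = -11752/7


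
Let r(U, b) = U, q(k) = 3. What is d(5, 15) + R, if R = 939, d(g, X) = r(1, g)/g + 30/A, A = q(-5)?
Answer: 4746/5 ≈ 949.20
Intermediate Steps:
A = 3
d(g, X) = 10 + 1/g (d(g, X) = 1/g + 30/3 = 1/g + 30*(⅓) = 1/g + 10 = 10 + 1/g)
d(5, 15) + R = (10 + 1/5) + 939 = (10 + ⅕) + 939 = 51/5 + 939 = 4746/5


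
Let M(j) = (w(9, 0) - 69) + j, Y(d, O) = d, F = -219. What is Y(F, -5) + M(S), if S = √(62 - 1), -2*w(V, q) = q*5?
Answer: -288 + √61 ≈ -280.19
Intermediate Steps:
w(V, q) = -5*q/2 (w(V, q) = -q*5/2 = -5*q/2)
S = √61 ≈ 7.8102
M(j) = -69 + j (M(j) = (-5/2*0 - 69) + j = (0 - 69) + j = -69 + j)
Y(F, -5) + M(S) = -219 + (-69 + √61) = -288 + √61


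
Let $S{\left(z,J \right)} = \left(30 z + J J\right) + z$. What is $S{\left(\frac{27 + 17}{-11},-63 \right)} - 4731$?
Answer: $-886$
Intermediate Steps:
$S{\left(z,J \right)} = J^{2} + 31 z$ ($S{\left(z,J \right)} = \left(30 z + J^{2}\right) + z = \left(J^{2} + 30 z\right) + z = J^{2} + 31 z$)
$S{\left(\frac{27 + 17}{-11},-63 \right)} - 4731 = \left(\left(-63\right)^{2} + 31 \frac{27 + 17}{-11}\right) - 4731 = \left(3969 + 31 \cdot 44 \left(- \frac{1}{11}\right)\right) - 4731 = \left(3969 + 31 \left(-4\right)\right) - 4731 = \left(3969 - 124\right) - 4731 = 3845 - 4731 = -886$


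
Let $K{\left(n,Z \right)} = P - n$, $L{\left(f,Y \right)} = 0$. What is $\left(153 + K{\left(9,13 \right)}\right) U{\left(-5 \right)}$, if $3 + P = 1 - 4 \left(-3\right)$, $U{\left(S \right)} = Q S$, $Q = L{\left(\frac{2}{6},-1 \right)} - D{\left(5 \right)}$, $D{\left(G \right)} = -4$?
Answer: $-3080$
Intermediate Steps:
$Q = 4$ ($Q = 0 - -4 = 0 + 4 = 4$)
$U{\left(S \right)} = 4 S$
$P = 10$ ($P = -3 - \left(-1 + 4 \left(-3\right)\right) = -3 + \left(1 - -12\right) = -3 + \left(1 + 12\right) = -3 + 13 = 10$)
$K{\left(n,Z \right)} = 10 - n$
$\left(153 + K{\left(9,13 \right)}\right) U{\left(-5 \right)} = \left(153 + \left(10 - 9\right)\right) 4 \left(-5\right) = \left(153 + \left(10 - 9\right)\right) \left(-20\right) = \left(153 + 1\right) \left(-20\right) = 154 \left(-20\right) = -3080$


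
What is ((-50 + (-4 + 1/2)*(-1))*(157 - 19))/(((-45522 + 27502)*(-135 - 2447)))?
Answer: -6417/46527640 ≈ -0.00013792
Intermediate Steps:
((-50 + (-4 + 1/2)*(-1))*(157 - 19))/(((-45522 + 27502)*(-135 - 2447))) = ((-50 + (-4 + ½)*(-1))*138)/((-18020*(-2582))) = ((-50 - 7/2*(-1))*138)/46527640 = ((-50 + 7/2)*138)*(1/46527640) = -93/2*138*(1/46527640) = -6417*1/46527640 = -6417/46527640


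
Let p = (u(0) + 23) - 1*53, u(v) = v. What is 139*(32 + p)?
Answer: 278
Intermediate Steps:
p = -30 (p = (0 + 23) - 1*53 = 23 - 53 = -30)
139*(32 + p) = 139*(32 - 30) = 139*2 = 278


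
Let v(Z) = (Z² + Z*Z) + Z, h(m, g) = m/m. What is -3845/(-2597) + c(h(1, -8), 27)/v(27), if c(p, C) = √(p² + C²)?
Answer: 3845/2597 + √730/1485 ≈ 1.4987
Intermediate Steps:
h(m, g) = 1
c(p, C) = √(C² + p²)
v(Z) = Z + 2*Z² (v(Z) = (Z² + Z²) + Z = 2*Z² + Z = Z + 2*Z²)
-3845/(-2597) + c(h(1, -8), 27)/v(27) = -3845/(-2597) + √(27² + 1²)/((27*(1 + 2*27))) = -3845*(-1/2597) + √(729 + 1)/((27*(1 + 54))) = 3845/2597 + √730/((27*55)) = 3845/2597 + √730/1485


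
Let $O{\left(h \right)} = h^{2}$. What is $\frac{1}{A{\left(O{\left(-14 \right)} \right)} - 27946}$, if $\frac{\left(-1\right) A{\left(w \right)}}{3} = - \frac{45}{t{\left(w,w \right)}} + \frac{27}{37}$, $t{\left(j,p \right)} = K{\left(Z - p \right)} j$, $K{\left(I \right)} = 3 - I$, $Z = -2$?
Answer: $- \frac{485884}{13579576291} \approx -3.578 \cdot 10^{-5}$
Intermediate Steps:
$t{\left(j,p \right)} = j \left(5 + p\right)$ ($t{\left(j,p \right)} = \left(3 - \left(-2 - p\right)\right) j = \left(3 + \left(2 + p\right)\right) j = \left(5 + p\right) j = j \left(5 + p\right)$)
$A{\left(w \right)} = - \frac{81}{37} + \frac{135}{w \left(5 + w\right)}$ ($A{\left(w \right)} = - 3 \left(- \frac{45}{w \left(5 + w\right)} + \frac{27}{37}\right) = - 3 \left(\frac{27}{37} - \frac{45}{w \left(5 + w\right)}\right) = - \frac{81}{37} + \frac{135}{w \left(5 + w\right)}$)
$\frac{1}{A{\left(O{\left(-14 \right)} \right)} - 27946} = \frac{1}{\frac{27 \left(185 - 3 \left(-14\right)^{2} \left(5 + \left(-14\right)^{2}\right)\right)}{37 \left(-14\right)^{2} \left(5 + \left(-14\right)^{2}\right)} - 27946} = \frac{1}{\frac{27 \left(185 - 588 \left(5 + 196\right)\right)}{37 \cdot 196 \left(5 + 196\right)} - 27946} = \frac{1}{\frac{27}{37} \cdot \frac{1}{196} \cdot \frac{1}{201} \left(185 - 588 \cdot 201\right) - 27946} = \frac{1}{\frac{27}{37} \cdot \frac{1}{196} \cdot \frac{1}{201} \left(185 - 118188\right) - 27946} = \frac{1}{\frac{27}{37} \cdot \frac{1}{196} \cdot \frac{1}{201} \left(-118003\right) - 27946} = \frac{1}{- \frac{1062027}{485884} - 27946} = \frac{1}{- \frac{13579576291}{485884}} = - \frac{485884}{13579576291}$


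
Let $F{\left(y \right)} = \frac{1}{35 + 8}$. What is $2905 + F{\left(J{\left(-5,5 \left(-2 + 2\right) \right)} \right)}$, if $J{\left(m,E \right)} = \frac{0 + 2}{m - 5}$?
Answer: $\frac{124916}{43} \approx 2905.0$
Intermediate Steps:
$J{\left(m,E \right)} = \frac{2}{-5 + m}$
$F{\left(y \right)} = \frac{1}{43}$
$2905 + F{\left(J{\left(-5,5 \left(-2 + 2\right) \right)} \right)} = 2905 + \frac{1}{43} = \frac{124916}{43}$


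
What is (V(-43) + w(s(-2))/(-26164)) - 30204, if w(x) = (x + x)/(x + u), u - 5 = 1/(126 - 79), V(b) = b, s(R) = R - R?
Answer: -30247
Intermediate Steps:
s(R) = 0
u = 236/47 (u = 5 + 1/(126 - 79) = 5 + 1/47 = 236/47 ≈ 5.0213)
w(x) = 2*x/(236/47 + x) (w(x) = (x + x)/(x + 236/47) = (2*x)/(236/47 + x) = 2*x/(236/47 + x))
(V(-43) + w(s(-2))/(-26164)) - 30204 = (-43 + (94*0/(236 + 47*0))/(-26164)) - 30204 = (-43 + (94*0/(236 + 0))*(-1/26164)) - 30204 = (-43 + (94*0/236)*(-1/26164)) - 30204 = (-43 + (94*0*(1/236))*(-1/26164)) - 30204 = (-43 + 0*(-1/26164)) - 30204 = (-43 + 0) - 30204 = -43 - 30204 = -30247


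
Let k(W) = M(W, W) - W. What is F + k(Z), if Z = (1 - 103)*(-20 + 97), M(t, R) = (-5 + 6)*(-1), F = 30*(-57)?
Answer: 6143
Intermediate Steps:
F = -1710
M(t, R) = -1 (M(t, R) = 1*(-1) = -1)
Z = -7854 (Z = -102*77 = -7854)
k(W) = -1 - W
F + k(Z) = -1710 + (-1 - 1*(-7854)) = -1710 + (-1 + 7854) = -1710 + 7853 = 6143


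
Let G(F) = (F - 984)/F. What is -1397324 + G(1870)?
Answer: -1306497497/935 ≈ -1.3973e+6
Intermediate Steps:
G(F) = (-984 + F)/F
-1397324 + G(1870) = -1397324 + (-984 + 1870)/1870 = -1397324 + (1/1870)*886 = -1397324 + 443/935 = -1306497497/935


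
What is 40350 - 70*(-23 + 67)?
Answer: 37270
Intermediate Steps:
40350 - 70*(-23 + 67) = 40350 - 70*44 = 40350 - 1*3080 = 40350 - 3080 = 37270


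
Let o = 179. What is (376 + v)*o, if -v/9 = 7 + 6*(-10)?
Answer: 152687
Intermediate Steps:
v = 477 (v = -9*(7 + 6*(-10)) = -9*(7 - 60) = -9*(-53) = 477)
(376 + v)*o = (376 + 477)*179 = 853*179 = 152687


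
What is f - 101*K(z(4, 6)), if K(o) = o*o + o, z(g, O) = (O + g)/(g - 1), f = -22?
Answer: -13328/9 ≈ -1480.9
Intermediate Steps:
z(g, O) = (O + g)/(-1 + g)
K(o) = o + o² (K(o) = o² + o = o + o²)
f - 101*K(z(4, 6)) = -22 - 101*(6 + 4)/(-1 + 4)*(1 + (6 + 4)/(-1 + 4)) = -22 - 101*10/3*(1 + 10/3) = -22 - 101*(⅓)*10*(1 + (⅓)*10) = -22 - 1010*(1 + 10/3)/3 = -22 - 1010*13/(3*3) = -22 - 101*130/9 = -22 - 13130/9 = -13328/9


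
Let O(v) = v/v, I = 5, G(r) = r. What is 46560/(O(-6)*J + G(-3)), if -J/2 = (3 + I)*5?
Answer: -46560/83 ≈ -560.96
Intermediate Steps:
O(v) = 1
J = -80 (J = -2*(3 + 5)*5 = -16*5 = -2*40 = -80)
46560/(O(-6)*J + G(-3)) = 46560/(1*(-80) - 3) = 46560/(-80 - 3) = 46560/(-83) = 46560*(-1/83) = -46560/83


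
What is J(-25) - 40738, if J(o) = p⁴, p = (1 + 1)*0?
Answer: -40738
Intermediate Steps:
p = 0 (p = 2*0 = 0)
J(o) = 0 (J(o) = 0⁴ = 0)
J(-25) - 40738 = 0 - 40738 = -40738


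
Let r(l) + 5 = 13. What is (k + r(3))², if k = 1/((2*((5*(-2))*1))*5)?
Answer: 638401/10000 ≈ 63.840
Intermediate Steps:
r(l) = 8 (r(l) = -5 + 13 = 8)
k = -1/100 (k = 1/((2*(-10*1))*5) = 1/((2*(-10))*5) = 1/(-20*5) = 1/(-100) = -1/100 ≈ -0.010000)
(k + r(3))² = (-1/100 + 8)² = (799/100)² = 638401/10000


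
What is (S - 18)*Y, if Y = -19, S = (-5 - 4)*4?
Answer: 1026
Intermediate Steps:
S = -36 (S = -9*4 = -36)
(S - 18)*Y = (-36 - 18)*(-19) = -54*(-19) = 1026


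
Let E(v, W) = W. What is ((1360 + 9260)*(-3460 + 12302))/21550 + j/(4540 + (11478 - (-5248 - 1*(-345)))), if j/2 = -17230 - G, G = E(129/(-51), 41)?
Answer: 196378019874/45084755 ≈ 4355.8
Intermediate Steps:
G = 41
j = -34542 (j = 2*(-17230 - 1*41) = 2*(-17230 - 41) = 2*(-17271) = -34542)
((1360 + 9260)*(-3460 + 12302))/21550 + j/(4540 + (11478 - (-5248 - 1*(-345)))) = ((1360 + 9260)*(-3460 + 12302))/21550 - 34542/(4540 + (11478 - (-5248 - 1*(-345)))) = (10620*8842)*(1/21550) - 34542/(4540 + (11478 - (-5248 + 345))) = 93902040*(1/21550) - 34542/(4540 + (11478 - 1*(-4903))) = 9390204/2155 - 34542/(4540 + (11478 + 4903)) = 9390204/2155 - 34542/(4540 + 16381) = 9390204/2155 - 34542/20921 = 196378019874/45084755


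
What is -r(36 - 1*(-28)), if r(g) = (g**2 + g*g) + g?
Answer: -8256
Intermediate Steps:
r(g) = g + 2*g**2 (r(g) = (g**2 + g**2) + g = 2*g**2 + g = g + 2*g**2)
-r(36 - 1*(-28)) = -(36 - 1*(-28))*(1 + 2*(36 - 1*(-28))) = -(36 + 28)*(1 + 2*(36 + 28)) = -64*(1 + 2*64) = -64*(1 + 128) = -64*129 = -1*8256 = -8256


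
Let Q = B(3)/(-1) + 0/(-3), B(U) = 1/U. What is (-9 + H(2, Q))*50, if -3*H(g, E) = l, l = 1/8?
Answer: -5425/12 ≈ -452.08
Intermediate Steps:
B(U) = 1/U
l = 1/8 ≈ 0.12500
Q = -1/3 (Q = 1/(3*(-1)) + 0/(-3) = (1/3)*(-1) + 0*(-1/3) = -1/3 + 0 = -1/3 ≈ -0.33333)
H(g, E) = -1/24 (H(g, E) = -1/3*1/8 = -1/24)
(-9 + H(2, Q))*50 = (-9 - 1/24)*50 = -217/24*50 = -5425/12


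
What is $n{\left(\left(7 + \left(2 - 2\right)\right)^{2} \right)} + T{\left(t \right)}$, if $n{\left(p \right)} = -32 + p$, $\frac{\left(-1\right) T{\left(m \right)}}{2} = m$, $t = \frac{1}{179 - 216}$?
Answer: $\frac{631}{37} \approx 17.054$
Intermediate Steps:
$t = - \frac{1}{37}$ ($t = \frac{1}{-37} = - \frac{1}{37} \approx -0.027027$)
$T{\left(m \right)} = - 2 m$
$n{\left(\left(7 + \left(2 - 2\right)\right)^{2} \right)} + T{\left(t \right)} = \left(-32 + \left(7 + \left(2 - 2\right)\right)^{2}\right) - - \frac{2}{37} = \left(-32 + \left(7 + \left(2 - 2\right)\right)^{2}\right) + \frac{2}{37} = \left(-32 + \left(7 + 0\right)^{2}\right) + \frac{2}{37} = \left(-32 + 7^{2}\right) + \frac{2}{37} = \left(-32 + 49\right) + \frac{2}{37} = 17 + \frac{2}{37} = \frac{631}{37}$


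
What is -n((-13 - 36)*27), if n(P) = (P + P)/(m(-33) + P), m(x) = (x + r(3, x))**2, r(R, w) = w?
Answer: 294/337 ≈ 0.87240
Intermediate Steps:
m(x) = 4*x**2 (m(x) = (x + x)**2 = (2*x)**2 = 4*x**2)
n(P) = 2*P/(4356 + P) (n(P) = (P + P)/(4*(-33)**2 + P) = (2*P)/(4*1089 + P) = (2*P)/(4356 + P) = 2*P/(4356 + P))
-n((-13 - 36)*27) = -2*(-13 - 36)*27/(4356 + (-13 - 36)*27) = -2*(-49*27)/(4356 - 49*27) = -2*(-1323)/(4356 - 1323) = -2*(-1323)/3033 = -1*(-294/337) = 294/337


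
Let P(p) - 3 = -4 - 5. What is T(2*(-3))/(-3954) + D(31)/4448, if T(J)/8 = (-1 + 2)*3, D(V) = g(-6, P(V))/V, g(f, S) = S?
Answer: -277753/45434096 ≈ -0.0061133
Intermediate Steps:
P(p) = -6 (P(p) = 3 + (-4 - 5) = 3 - 9 = -6)
D(V) = -6/V
T(J) = 24 (T(J) = 8*((-1 + 2)*3) = 8*(1*3) = 8*3 = 24)
T(2*(-3))/(-3954) + D(31)/4448 = 24/(-3954) - 6/31/4448 = 24*(-1/3954) - 6*1/31*(1/4448) = -4/659 - 6/31*1/4448 = -4/659 - 3/68944 = -277753/45434096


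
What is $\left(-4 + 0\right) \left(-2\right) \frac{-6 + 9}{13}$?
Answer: $\frac{24}{13} \approx 1.8462$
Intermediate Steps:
$\left(-4 + 0\right) \left(-2\right) \frac{-6 + 9}{13} = \left(-4\right) \left(-2\right) 3 \cdot \frac{1}{13} = 8 \cdot \frac{3}{13} = \frac{24}{13}$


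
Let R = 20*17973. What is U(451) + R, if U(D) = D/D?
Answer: 359461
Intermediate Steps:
U(D) = 1
R = 359460
U(451) + R = 1 + 359460 = 359461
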